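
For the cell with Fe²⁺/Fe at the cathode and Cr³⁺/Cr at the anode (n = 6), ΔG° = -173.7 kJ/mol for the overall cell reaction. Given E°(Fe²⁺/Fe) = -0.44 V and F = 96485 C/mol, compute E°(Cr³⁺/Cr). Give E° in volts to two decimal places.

-0.74 V

E°cell = −ΔG°/(nF) = −(-173.7×10³)/((6)(96485)) = +0.300 V.
Since Fe²⁺/Fe is the cathode and Cr³⁺/Cr the anode, E°cell = E°(Fe²⁺/Fe) − E°(Cr³⁺/Cr).
So E°(Cr³⁺/Cr) = E°(Fe²⁺/Fe) − E°cell = (-0.44) − (+0.300) = -0.74 V.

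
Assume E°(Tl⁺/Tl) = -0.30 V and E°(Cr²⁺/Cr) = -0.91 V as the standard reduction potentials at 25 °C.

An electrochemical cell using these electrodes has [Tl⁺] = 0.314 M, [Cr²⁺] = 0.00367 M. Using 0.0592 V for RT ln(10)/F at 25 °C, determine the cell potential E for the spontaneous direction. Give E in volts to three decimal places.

Tl⁺/Tl is the cathode (higher E°), Cr²⁺/Cr the anode: E°cell = -0.30 − (-0.91) = +0.61 V, n = 2.
Overall: 2 Tl⁺(aq) + Cr(s) → 2 Tl(s) + Cr²⁺(aq)
Q = [Cr²⁺] / ([Tl⁺]^2); log Q = -1.429.
E = E° − (0.0592/n) log Q = +0.61 − (0.0592/2)(-1.429) = +0.652 V.

+0.652 V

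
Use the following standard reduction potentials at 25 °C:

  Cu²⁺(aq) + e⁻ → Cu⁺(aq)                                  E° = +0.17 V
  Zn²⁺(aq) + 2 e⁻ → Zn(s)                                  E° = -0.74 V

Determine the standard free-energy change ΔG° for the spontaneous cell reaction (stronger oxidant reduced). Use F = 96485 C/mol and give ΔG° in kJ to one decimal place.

Cu²⁺/Cu⁺ (E° = +0.17 V) is the cathode; Zn²⁺/Zn (E° = -0.74 V) is the anode, so E°cell = +0.91 V.
Balancing electrons gives n = 2 (lcm of 1 and 2).
ΔG° = −nFE° = −(2)(96485)(+0.91) = -175,603 J = -175.6 kJ.

-175.6 kJ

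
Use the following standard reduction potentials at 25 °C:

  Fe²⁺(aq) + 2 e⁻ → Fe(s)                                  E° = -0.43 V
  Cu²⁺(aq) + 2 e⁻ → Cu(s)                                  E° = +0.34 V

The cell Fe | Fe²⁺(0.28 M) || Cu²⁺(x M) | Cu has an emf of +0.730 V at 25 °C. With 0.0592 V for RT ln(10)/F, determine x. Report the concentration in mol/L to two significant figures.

Cu²⁺/Cu is the cathode, Fe²⁺/Fe the anode: E°cell = +0.77 V, n = 2.
Overall reaction: Cu²⁺(aq) + Fe(s) → Cu(s) + Fe²⁺(aq); Q = [Fe²⁺]^1/[Cu²⁺]^1.
From E = E° − (0.0592/n) log Q: log Q = (E° − E)·n/0.0592 = (+0.77 − (+0.730))·2/0.0592 = 1.3514.
So 1·log[Cu²⁺] = 1·log(0.28) − log Q = -0.5528 − (1.3514) = -1.9042; [Cu²⁺] = 10^(-1.9042) ≈ 0.012 M.

0.012 M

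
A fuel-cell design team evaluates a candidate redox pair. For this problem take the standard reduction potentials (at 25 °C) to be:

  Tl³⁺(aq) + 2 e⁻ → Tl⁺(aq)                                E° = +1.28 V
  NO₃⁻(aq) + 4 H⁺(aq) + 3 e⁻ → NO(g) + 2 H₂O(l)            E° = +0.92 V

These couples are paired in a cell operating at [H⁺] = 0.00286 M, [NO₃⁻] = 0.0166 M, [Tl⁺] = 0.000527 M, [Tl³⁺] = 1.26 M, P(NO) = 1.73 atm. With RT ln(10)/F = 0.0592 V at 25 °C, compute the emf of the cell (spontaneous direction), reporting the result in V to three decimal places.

+0.701 V

Tl³⁺/Tl⁺ is the cathode (higher E°), NO₃⁻/NO the anode: E°cell = +1.28 − (+0.92) = +0.36 V, n = 6.
Overall: 3 Tl³⁺(aq) + 2 NO(g) + 4 H₂O(l) → 3 Tl⁺(aq) + 2 NO₃⁻(aq) + 8 H⁺(aq)
Q = [Tl⁺]^3·[NO₃⁻]^2·[H⁺]^8 / ([Tl³⁺]^3·P(NO)^2); log Q = -34.521.
E = E° − (0.0592/n) log Q = +0.36 − (0.0592/6)(-34.521) = +0.701 V.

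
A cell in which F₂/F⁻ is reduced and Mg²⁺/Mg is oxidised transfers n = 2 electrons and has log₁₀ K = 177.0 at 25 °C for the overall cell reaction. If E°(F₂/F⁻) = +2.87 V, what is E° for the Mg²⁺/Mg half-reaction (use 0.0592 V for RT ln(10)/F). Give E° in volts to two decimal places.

-2.37 V

E°cell = (0.0592/n)·log K = (0.0592/2)(177.0) = +5.239 V.
Since F₂/F⁻ is the cathode and Mg²⁺/Mg the anode, E°cell = E°(F₂/F⁻) − E°(Mg²⁺/Mg).
So E°(Mg²⁺/Mg) = E°(F₂/F⁻) − E°cell = (+2.87) − (+5.239) = -2.37 V.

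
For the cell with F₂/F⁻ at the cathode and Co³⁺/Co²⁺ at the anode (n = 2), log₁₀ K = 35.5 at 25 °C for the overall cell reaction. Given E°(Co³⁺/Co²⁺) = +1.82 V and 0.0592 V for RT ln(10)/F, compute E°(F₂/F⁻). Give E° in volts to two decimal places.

E°cell = (0.0592/n)·log K = (0.0592/2)(35.5) = +1.051 V.
Since F₂/F⁻ is the cathode and Co³⁺/Co²⁺ the anode, E°cell = E°(F₂/F⁻) − E°(Co³⁺/Co²⁺).
So E°(F₂/F⁻) = E°cell + E°(Co³⁺/Co²⁺) = +1.051 + (+1.82) = +2.87 V.

+2.87 V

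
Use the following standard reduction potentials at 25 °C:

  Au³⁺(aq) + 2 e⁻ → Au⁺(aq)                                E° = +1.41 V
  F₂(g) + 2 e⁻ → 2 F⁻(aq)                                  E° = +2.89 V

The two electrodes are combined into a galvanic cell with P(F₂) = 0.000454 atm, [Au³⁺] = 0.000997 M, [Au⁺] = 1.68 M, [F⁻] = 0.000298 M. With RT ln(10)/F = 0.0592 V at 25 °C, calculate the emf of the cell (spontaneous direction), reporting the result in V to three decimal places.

F₂/F⁻ is the cathode (higher E°), Au³⁺/Au⁺ the anode: E°cell = +2.89 − (+1.41) = +1.48 V, n = 2.
Overall: F₂(g) + Au⁺(aq) → 2 F⁻(aq) + Au³⁺(aq)
Q = [F⁻]^2·[Au³⁺] / (P(F₂)·[Au⁺]); log Q = -6.935.
E = E° − (0.0592/n) log Q = +1.48 − (0.0592/2)(-6.935) = +1.685 V.

+1.685 V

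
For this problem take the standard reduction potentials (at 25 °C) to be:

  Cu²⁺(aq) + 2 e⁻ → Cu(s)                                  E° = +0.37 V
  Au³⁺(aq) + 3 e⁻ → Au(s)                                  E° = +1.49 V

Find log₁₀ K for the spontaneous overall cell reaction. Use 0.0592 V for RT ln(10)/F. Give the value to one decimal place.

113.5

Cathode: Au³⁺/Au; anode: Cu²⁺/Cu. E°cell = +1.12 V, n = 6.
log K = nE°cell / 0.0592 = (6)(+1.12) / 0.0592 = 113.5.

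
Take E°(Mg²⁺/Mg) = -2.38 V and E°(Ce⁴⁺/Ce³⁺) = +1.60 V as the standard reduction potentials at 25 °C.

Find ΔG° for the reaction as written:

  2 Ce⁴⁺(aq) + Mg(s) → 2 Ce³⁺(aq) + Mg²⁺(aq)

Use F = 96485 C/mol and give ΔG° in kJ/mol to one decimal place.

-768.0 kJ/mol

As written, Ce⁴⁺/Ce³⁺ is reduced (cathode) and Mg²⁺/Mg is oxidised (anode), so E°cell = (+1.60) − (-2.38) = +3.98 V.
Balancing electrons gives n = 2.
ΔG° = −nFE° = −(2)(96485)(+3.98) = -768,021 J = -768.0 kJ/mol.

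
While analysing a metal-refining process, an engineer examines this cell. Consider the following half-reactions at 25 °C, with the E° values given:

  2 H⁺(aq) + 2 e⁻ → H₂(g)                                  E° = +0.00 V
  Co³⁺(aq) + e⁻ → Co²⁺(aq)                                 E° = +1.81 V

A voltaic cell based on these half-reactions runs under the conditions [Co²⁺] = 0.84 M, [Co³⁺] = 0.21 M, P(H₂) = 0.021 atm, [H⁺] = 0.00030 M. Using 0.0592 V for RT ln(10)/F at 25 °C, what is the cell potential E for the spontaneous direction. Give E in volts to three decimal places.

+1.933 V

Co³⁺/Co²⁺ is the cathode (higher E°), H⁺/H₂ the anode: E°cell = +1.81 − (+0.00) = +1.81 V, n = 2.
Overall: 2 Co³⁺(aq) + H₂(g) → 2 Co²⁺(aq) + 2 H⁺(aq)
Q = [Co²⁺]^2·[H⁺]^2 / ([Co³⁺]^2·P(H₂)); log Q = -4.164.
E = E° − (0.0592/n) log Q = +1.81 − (0.0592/2)(-4.164) = +1.933 V.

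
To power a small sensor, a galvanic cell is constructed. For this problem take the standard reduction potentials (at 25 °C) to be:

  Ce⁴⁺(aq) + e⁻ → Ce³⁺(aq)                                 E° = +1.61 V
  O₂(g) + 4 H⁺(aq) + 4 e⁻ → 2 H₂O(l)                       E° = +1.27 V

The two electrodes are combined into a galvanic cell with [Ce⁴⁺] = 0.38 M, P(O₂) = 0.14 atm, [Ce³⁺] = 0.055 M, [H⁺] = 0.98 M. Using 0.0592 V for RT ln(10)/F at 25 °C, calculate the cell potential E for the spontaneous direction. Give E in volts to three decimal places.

Ce⁴⁺/Ce³⁺ is the cathode (higher E°), O₂/H₂O the anode: E°cell = +1.61 − (+1.27) = +0.34 V, n = 4.
Overall: 4 Ce⁴⁺(aq) + 2 H₂O(l) → 4 Ce³⁺(aq) + O₂(g) + 4 H⁺(aq)
Q = [Ce³⁺]^4·P(O₂)·[H⁺]^4 / ([Ce⁴⁺]^4); log Q = -4.247.
E = E° − (0.0592/n) log Q = +0.34 − (0.0592/4)(-4.247) = +0.403 V.

+0.403 V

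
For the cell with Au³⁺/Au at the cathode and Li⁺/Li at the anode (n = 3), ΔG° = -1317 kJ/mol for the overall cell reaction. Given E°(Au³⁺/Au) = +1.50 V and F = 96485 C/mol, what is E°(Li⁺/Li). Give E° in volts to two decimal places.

E°cell = −ΔG°/(nF) = −(-1317×10³)/((3)(96485)) = +4.550 V.
Since Au³⁺/Au is the cathode and Li⁺/Li the anode, E°cell = E°(Au³⁺/Au) − E°(Li⁺/Li).
So E°(Li⁺/Li) = E°(Au³⁺/Au) − E°cell = (+1.50) − (+4.550) = -3.05 V.

-3.05 V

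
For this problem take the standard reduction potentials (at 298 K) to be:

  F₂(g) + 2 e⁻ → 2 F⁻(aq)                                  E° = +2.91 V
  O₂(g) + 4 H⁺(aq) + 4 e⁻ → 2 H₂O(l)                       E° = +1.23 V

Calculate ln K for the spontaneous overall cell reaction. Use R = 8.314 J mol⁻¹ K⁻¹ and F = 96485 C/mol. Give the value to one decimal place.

261.7

Cathode: F₂/F⁻; anode: O₂/H₂O. E°cell = (+2.91) − (+1.23) = +1.68 V, with n = 4.
ΔG° = −nFE° = −RT ln K, so ln K = nFE°/(RT) = (4)(96485)(+1.68) / ((8.314)(298)) = 261.699.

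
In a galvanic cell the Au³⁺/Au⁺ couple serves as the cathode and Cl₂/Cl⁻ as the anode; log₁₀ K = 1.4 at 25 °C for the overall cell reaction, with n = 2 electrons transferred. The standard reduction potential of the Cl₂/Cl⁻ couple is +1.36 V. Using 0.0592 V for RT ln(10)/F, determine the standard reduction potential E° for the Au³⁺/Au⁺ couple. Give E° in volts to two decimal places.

E°cell = (0.0592/n)·log K = (0.0592/2)(1.4) = +0.041 V.
Since Au³⁺/Au⁺ is the cathode and Cl₂/Cl⁻ the anode, E°cell = E°(Au³⁺/Au⁺) − E°(Cl₂/Cl⁻).
So E°(Au³⁺/Au⁺) = E°cell + E°(Cl₂/Cl⁻) = +0.041 + (+1.36) = +1.40 V.

+1.40 V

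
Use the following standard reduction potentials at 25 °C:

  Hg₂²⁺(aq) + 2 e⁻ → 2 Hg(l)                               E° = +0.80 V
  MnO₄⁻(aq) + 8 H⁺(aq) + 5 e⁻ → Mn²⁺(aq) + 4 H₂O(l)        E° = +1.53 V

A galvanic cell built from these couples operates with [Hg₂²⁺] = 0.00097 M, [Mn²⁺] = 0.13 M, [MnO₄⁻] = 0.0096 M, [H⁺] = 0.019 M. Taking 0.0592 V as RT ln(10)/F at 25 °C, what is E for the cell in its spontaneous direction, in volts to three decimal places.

+0.643 V

MnO₄⁻/Mn²⁺ is the cathode (higher E°), Hg₂²⁺/Hg the anode: E°cell = +1.53 − (+0.80) = +0.73 V, n = 10.
Overall: 2 MnO₄⁻(aq) + 16 H⁺(aq) + 10 Hg(l) → 2 Mn²⁺(aq) + 8 H₂O(l) + 5 Hg₂²⁺(aq)
Q = [Mn²⁺]^2·[Hg₂²⁺]^5 / ([MnO₄⁻]^2·[H⁺]^16); log Q = 14.737.
E = E° − (0.0592/n) log Q = +0.73 − (0.0592/10)(14.737) = +0.643 V.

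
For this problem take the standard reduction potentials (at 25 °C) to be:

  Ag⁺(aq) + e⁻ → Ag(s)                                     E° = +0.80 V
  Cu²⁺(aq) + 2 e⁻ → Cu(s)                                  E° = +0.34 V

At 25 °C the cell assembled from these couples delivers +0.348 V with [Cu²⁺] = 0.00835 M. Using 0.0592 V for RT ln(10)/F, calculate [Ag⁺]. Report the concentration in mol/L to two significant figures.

Ag⁺/Ag is the cathode, Cu²⁺/Cu the anode: E°cell = +0.46 V, n = 2.
Overall reaction: 2 Ag⁺(aq) + Cu(s) → 2 Ag(s) + Cu²⁺(aq); Q = [Cu²⁺]^1/[Ag⁺]^2.
From E = E° − (0.0592/n) log Q: log Q = (E° − E)·n/0.0592 = (+0.46 − (+0.348))·2/0.0592 = 3.7838.
So 2·log[Ag⁺] = 1·log(0.00835) − log Q = -2.0783 − (3.7838) = -5.8621; log[Ag⁺] = -5.8621 / 2 = -2.9310; [Ag⁺] = 10^(-2.9310) ≈ 0.0012 M.

0.0012 M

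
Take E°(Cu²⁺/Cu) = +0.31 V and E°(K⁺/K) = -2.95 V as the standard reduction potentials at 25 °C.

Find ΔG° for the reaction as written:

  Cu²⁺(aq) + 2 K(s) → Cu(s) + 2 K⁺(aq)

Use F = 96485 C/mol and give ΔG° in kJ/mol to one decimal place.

-629.1 kJ/mol

As written, Cu²⁺/Cu is reduced (cathode) and K⁺/K is oxidised (anode), so E°cell = (+0.31) − (-2.95) = +3.26 V.
Balancing electrons gives n = 2.
ΔG° = −nFE° = −(2)(96485)(+3.26) = -629,082 J = -629.1 kJ/mol.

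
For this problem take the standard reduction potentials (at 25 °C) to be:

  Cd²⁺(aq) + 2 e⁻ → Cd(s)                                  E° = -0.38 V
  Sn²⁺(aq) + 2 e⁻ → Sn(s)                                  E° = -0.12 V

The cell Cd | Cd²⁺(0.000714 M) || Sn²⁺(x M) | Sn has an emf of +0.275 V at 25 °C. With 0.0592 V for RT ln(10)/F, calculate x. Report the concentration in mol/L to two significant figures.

Sn²⁺/Sn is the cathode, Cd²⁺/Cd the anode: E°cell = +0.26 V, n = 2.
Overall reaction: Sn²⁺(aq) + Cd(s) → Sn(s) + Cd²⁺(aq); Q = [Cd²⁺]^1/[Sn²⁺]^1.
From E = E° − (0.0592/n) log Q: log Q = (E° − E)·n/0.0592 = (+0.26 − (+0.275))·2/0.0592 = -0.5068.
So 1·log[Sn²⁺] = 1·log(0.000714) − log Q = -3.1463 − (-0.5068) = -2.6395; [Sn²⁺] = 10^(-2.6395) ≈ 0.0023 M.

0.0023 M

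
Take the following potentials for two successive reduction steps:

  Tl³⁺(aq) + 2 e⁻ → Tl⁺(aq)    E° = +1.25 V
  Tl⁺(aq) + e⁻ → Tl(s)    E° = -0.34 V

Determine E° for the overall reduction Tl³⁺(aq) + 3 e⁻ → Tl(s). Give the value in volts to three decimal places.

+0.720 V

Since ΔG° = −nFE° is additive over sequential reductions, n₃E°₃ = n₁E°₁ + n₂E°₂.
E°₃ = (2×+1.25 + 1×-0.34) / 3 = (+2.160) / 3 = +0.720 V.
E° values themselves are not directly additive — weighting by electron count is essential.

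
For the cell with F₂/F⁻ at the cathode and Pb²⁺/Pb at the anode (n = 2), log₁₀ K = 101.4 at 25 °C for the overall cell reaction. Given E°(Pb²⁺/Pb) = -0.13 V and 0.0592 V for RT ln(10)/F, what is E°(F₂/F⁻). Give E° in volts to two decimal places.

E°cell = (0.0592/n)·log K = (0.0592/2)(101.4) = +3.001 V.
Since F₂/F⁻ is the cathode and Pb²⁺/Pb the anode, E°cell = E°(F₂/F⁻) − E°(Pb²⁺/Pb).
So E°(F₂/F⁻) = E°cell + E°(Pb²⁺/Pb) = +3.001 + (-0.13) = +2.87 V.

+2.87 V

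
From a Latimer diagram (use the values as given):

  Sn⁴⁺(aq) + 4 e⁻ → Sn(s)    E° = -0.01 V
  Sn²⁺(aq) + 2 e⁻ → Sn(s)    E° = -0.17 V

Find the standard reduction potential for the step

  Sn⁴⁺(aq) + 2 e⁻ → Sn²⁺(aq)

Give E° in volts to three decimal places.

Sequential free energies add, so n₃E°₃ = n₁E°₁ + n₂E°₂.
With n₃ = 4, and the known step contributing 2×(-0.17) V, the unknown satisfies 2·E° = 4×(-0.01) − 2×(-0.17) = +0.300.
E° = +0.300 / 2 = +0.150 V.

+0.150 V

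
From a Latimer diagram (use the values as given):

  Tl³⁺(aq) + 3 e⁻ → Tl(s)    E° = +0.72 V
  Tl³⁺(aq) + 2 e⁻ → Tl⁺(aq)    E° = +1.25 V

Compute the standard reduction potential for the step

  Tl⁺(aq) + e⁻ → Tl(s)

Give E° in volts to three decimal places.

Sequential free energies add, so n₃E°₃ = n₁E°₁ + n₂E°₂.
With n₃ = 3, and the known step contributing 2×(+1.25) V, the unknown satisfies 1·E° = 3×(+0.72) − 2×(+1.25) = -0.340.
E° = -0.340 / 1 = -0.340 V.

-0.340 V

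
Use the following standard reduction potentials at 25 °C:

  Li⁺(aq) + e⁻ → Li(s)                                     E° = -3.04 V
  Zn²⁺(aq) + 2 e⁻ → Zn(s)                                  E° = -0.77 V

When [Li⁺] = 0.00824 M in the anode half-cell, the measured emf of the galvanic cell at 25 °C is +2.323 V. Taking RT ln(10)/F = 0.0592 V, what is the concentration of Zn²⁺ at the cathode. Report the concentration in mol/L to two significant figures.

Zn²⁺/Zn is the cathode, Li⁺/Li the anode: E°cell = +2.27 V, n = 2.
Overall reaction: Zn²⁺(aq) + 2 Li(s) → Zn(s) + 2 Li⁺(aq); Q = [Li⁺]^2/[Zn²⁺]^1.
From E = E° − (0.0592/n) log Q: log Q = (E° − E)·n/0.0592 = (+2.27 − (+2.323))·2/0.0592 = -1.7905.
So 1·log[Zn²⁺] = 2·log(0.00824) − log Q = -4.1681 − (-1.7905) = -2.3776; [Zn²⁺] = 10^(-2.3776) ≈ 0.0042 M.

0.0042 M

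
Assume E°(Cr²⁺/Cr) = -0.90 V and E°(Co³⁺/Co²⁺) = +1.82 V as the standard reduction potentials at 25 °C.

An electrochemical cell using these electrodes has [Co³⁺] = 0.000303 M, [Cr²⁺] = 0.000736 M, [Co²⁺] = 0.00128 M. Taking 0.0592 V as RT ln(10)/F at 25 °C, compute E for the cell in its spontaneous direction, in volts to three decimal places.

+2.776 V

Co³⁺/Co²⁺ is the cathode (higher E°), Cr²⁺/Cr the anode: E°cell = +1.82 − (-0.90) = +2.72 V, n = 2.
Overall: 2 Co³⁺(aq) + Cr(s) → 2 Co²⁺(aq) + Cr²⁺(aq)
Q = [Co²⁺]^2·[Cr²⁺] / ([Co³⁺]^2); log Q = -1.882.
E = E° − (0.0592/n) log Q = +2.72 − (0.0592/2)(-1.882) = +2.776 V.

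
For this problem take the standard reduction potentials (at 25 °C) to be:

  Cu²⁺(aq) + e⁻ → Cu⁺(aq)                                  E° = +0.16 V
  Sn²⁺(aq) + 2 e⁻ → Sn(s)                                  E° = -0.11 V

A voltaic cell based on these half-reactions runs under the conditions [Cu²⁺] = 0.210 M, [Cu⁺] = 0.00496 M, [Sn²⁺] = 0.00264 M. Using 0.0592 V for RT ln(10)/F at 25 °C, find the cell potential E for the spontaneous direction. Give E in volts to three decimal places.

Cu²⁺/Cu⁺ is the cathode (higher E°), Sn²⁺/Sn the anode: E°cell = +0.16 − (-0.11) = +0.27 V, n = 2.
Overall: 2 Cu²⁺(aq) + Sn(s) → 2 Cu⁺(aq) + Sn²⁺(aq)
Q = [Cu⁺]^2·[Sn²⁺] / ([Cu²⁺]^2); log Q = -5.832.
E = E° − (0.0592/n) log Q = +0.27 − (0.0592/2)(-5.832) = +0.443 V.

+0.443 V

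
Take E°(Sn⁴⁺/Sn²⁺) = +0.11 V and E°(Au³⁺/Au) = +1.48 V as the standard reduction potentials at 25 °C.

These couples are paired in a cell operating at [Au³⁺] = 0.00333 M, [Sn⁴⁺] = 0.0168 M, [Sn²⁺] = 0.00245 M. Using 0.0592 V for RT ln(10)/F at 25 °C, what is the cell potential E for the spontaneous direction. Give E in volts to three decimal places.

Au³⁺/Au is the cathode (higher E°), Sn⁴⁺/Sn²⁺ the anode: E°cell = +1.48 − (+0.11) = +1.37 V, n = 6.
Overall: 2 Au³⁺(aq) + 3 Sn²⁺(aq) → 2 Au(s) + 3 Sn⁴⁺(aq)
Q = [Sn⁴⁺]^3 / ([Au³⁺]^2·[Sn²⁺]^3); log Q = 7.464.
E = E° − (0.0592/n) log Q = +1.37 − (0.0592/6)(7.464) = +1.296 V.

+1.296 V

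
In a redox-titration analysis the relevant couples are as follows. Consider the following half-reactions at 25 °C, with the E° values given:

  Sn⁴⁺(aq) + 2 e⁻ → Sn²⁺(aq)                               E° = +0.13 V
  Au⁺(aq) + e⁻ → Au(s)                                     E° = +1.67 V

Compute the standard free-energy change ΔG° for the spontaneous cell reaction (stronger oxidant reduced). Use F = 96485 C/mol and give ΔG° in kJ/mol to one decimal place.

Au⁺/Au (E° = +1.67 V) is the cathode; Sn⁴⁺/Sn²⁺ (E° = +0.13 V) is the anode, so E°cell = +1.54 V.
Balancing electrons gives n = 2 (lcm of 1 and 2).
ΔG° = −nFE° = −(2)(96485)(+1.54) = -297,174 J = -297.2 kJ/mol.

-297.2 kJ/mol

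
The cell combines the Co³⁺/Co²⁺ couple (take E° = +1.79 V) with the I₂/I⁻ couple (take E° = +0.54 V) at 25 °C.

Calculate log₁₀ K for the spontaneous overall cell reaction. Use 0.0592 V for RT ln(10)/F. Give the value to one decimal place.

Cathode: Co³⁺/Co²⁺; anode: I₂/I⁻. E°cell = +1.25 V, n = 2.
log K = nE°cell / 0.0592 = (2)(+1.25) / 0.0592 = 42.2.

42.2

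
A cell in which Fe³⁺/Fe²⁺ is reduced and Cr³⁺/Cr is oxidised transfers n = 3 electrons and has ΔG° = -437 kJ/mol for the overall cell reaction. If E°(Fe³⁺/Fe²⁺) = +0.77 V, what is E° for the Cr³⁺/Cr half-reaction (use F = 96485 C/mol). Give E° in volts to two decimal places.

E°cell = −ΔG°/(nF) = −(-437×10³)/((3)(96485)) = +1.510 V.
Since Fe³⁺/Fe²⁺ is the cathode and Cr³⁺/Cr the anode, E°cell = E°(Fe³⁺/Fe²⁺) − E°(Cr³⁺/Cr).
So E°(Cr³⁺/Cr) = E°(Fe³⁺/Fe²⁺) − E°cell = (+0.77) − (+1.510) = -0.74 V.

-0.74 V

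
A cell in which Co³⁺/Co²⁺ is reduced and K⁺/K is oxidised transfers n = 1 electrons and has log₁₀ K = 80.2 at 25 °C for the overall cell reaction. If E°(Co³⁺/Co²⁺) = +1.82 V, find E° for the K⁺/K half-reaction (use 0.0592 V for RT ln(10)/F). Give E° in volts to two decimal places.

-2.93 V

E°cell = (0.0592/n)·log K = (0.0592/1)(80.2) = +4.748 V.
Since Co³⁺/Co²⁺ is the cathode and K⁺/K the anode, E°cell = E°(Co³⁺/Co²⁺) − E°(K⁺/K).
So E°(K⁺/K) = E°(Co³⁺/Co²⁺) − E°cell = (+1.82) − (+4.748) = -2.93 V.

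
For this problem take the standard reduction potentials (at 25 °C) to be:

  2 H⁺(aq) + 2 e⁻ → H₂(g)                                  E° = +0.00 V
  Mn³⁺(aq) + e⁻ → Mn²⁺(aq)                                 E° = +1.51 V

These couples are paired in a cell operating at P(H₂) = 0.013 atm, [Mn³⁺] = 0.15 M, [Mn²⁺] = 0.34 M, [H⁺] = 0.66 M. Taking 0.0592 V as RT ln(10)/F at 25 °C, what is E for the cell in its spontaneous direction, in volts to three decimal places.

Mn³⁺/Mn²⁺ is the cathode (higher E°), H⁺/H₂ the anode: E°cell = +1.51 − (+0.00) = +1.51 V, n = 2.
Overall: 2 Mn³⁺(aq) + H₂(g) → 2 Mn²⁺(aq) + 2 H⁺(aq)
Q = [Mn²⁺]^2·[H⁺]^2 / ([Mn³⁺]^2·P(H₂)); log Q = 2.236.
E = E° − (0.0592/n) log Q = +1.51 − (0.0592/2)(2.236) = +1.444 V.

+1.444 V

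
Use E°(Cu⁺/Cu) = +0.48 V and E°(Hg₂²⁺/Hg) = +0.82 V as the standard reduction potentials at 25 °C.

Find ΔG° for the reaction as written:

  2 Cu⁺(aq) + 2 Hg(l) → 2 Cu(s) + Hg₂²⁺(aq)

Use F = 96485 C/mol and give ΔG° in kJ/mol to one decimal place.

+65.6 kJ/mol

As written, Cu⁺/Cu is reduced (cathode) and Hg₂²⁺/Hg is oxidised (anode), so E°cell = (+0.48) − (+0.82) = -0.34 V.
Balancing electrons gives n = 2.
ΔG° = −nFE° = −(2)(96485)(-0.34) = 65,610 J = +65.6 kJ/mol.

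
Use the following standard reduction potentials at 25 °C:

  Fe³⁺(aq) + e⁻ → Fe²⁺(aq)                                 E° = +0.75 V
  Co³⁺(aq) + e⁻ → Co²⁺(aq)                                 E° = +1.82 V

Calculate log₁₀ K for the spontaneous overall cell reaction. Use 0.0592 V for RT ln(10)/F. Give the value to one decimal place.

Cathode: Co³⁺/Co²⁺; anode: Fe³⁺/Fe²⁺. E°cell = +1.07 V, n = 1.
log K = nE°cell / 0.0592 = (1)(+1.07) / 0.0592 = 18.1.

18.1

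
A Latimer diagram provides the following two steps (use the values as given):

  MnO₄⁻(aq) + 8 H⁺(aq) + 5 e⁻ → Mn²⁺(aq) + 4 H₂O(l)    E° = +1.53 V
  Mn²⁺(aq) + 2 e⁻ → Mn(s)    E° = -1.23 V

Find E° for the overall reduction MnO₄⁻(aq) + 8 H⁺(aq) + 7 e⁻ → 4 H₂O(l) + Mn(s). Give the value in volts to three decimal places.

+0.741 V

Standard free energies of sequential steps add: ΔG°₃ = ΔG°₁ + ΔG°₂, so n₃E°₃ = n₁E°₁ + n₂E°₂.
E°₃ = (5×+1.53 + 2×-1.23) / 7 = (+5.190) / 7 = +0.741 V.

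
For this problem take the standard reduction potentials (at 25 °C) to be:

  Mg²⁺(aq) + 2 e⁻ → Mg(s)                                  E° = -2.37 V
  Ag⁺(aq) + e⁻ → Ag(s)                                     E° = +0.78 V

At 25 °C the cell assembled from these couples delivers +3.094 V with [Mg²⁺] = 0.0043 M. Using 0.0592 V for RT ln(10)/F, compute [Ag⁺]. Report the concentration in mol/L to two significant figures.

Ag⁺/Ag is the cathode, Mg²⁺/Mg the anode: E°cell = +3.15 V, n = 2.
Overall reaction: 2 Ag⁺(aq) + Mg(s) → 2 Ag(s) + Mg²⁺(aq); Q = [Mg²⁺]^1/[Ag⁺]^2.
From E = E° − (0.0592/n) log Q: log Q = (E° − E)·n/0.0592 = (+3.15 − (+3.094))·2/0.0592 = 1.8919.
So 2·log[Ag⁺] = 1·log(0.0043) − log Q = -2.3665 − (1.8919) = -4.2584; log[Ag⁺] = -4.2584 / 2 = -2.1292; [Ag⁺] = 10^(-2.1292) ≈ 0.0074 M.

0.0074 M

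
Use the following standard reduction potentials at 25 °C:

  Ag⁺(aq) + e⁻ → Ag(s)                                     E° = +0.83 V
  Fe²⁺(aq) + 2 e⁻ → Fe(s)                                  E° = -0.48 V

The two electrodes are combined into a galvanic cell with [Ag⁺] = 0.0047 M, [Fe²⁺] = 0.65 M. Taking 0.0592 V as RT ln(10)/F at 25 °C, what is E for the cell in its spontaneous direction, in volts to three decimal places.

Ag⁺/Ag is the cathode (higher E°), Fe²⁺/Fe the anode: E°cell = +0.83 − (-0.48) = +1.31 V, n = 2.
Overall: 2 Ag⁺(aq) + Fe(s) → 2 Ag(s) + Fe²⁺(aq)
Q = [Fe²⁺] / ([Ag⁺]^2); log Q = 4.469.
E = E° − (0.0592/n) log Q = +1.31 − (0.0592/2)(4.469) = +1.178 V.

+1.178 V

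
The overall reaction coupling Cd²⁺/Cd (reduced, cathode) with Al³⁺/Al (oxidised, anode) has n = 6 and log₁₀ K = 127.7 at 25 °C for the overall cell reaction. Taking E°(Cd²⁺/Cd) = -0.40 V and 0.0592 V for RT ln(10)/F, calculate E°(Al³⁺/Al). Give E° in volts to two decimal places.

E°cell = (0.0592/n)·log K = (0.0592/6)(127.7) = +1.260 V.
Since Cd²⁺/Cd is the cathode and Al³⁺/Al the anode, E°cell = E°(Cd²⁺/Cd) − E°(Al³⁺/Al).
So E°(Al³⁺/Al) = E°(Cd²⁺/Cd) − E°cell = (-0.40) − (+1.260) = -1.66 V.

-1.66 V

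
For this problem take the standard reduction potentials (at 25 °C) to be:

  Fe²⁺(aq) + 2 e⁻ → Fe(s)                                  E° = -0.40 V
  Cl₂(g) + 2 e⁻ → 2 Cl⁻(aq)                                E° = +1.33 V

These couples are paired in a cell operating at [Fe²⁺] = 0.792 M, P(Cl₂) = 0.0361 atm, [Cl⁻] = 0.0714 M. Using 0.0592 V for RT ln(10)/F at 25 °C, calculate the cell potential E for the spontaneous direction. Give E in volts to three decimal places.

+1.758 V

Cl₂/Cl⁻ is the cathode (higher E°), Fe²⁺/Fe the anode: E°cell = +1.33 − (-0.40) = +1.73 V, n = 2.
Overall: Cl₂(g) + Fe(s) → 2 Cl⁻(aq) + Fe²⁺(aq)
Q = [Cl⁻]^2·[Fe²⁺] / (P(Cl₂)); log Q = -0.951.
E = E° − (0.0592/n) log Q = +1.73 − (0.0592/2)(-0.951) = +1.758 V.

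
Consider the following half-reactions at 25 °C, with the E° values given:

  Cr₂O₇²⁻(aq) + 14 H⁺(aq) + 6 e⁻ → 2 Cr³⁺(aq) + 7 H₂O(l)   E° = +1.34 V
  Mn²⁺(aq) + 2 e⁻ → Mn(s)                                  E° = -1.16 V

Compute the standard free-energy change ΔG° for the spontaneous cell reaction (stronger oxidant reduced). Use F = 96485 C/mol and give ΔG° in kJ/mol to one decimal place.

-1447.3 kJ/mol

Cr₂O₇²⁻/Cr³⁺ (E° = +1.34 V) is the cathode; Mn²⁺/Mn (E° = -1.16 V) is the anode, so E°cell = +2.50 V.
Balancing electrons gives n = 6 (lcm of 6 and 2).
ΔG° = −nFE° = −(6)(96485)(+2.50) = -1,447,275 J = -1447.3 kJ/mol.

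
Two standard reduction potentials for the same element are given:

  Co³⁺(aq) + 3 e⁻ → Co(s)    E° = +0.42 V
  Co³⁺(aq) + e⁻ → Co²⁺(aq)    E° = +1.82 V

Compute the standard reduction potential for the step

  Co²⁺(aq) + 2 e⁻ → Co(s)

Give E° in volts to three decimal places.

Sequential free energies add, so n₃E°₃ = n₁E°₁ + n₂E°₂.
With n₃ = 3, and the known step contributing 1×(+1.82) V, the unknown satisfies 2·E° = 3×(+0.42) − 1×(+1.82) = -0.560.
E° = -0.560 / 2 = -0.280 V.

-0.280 V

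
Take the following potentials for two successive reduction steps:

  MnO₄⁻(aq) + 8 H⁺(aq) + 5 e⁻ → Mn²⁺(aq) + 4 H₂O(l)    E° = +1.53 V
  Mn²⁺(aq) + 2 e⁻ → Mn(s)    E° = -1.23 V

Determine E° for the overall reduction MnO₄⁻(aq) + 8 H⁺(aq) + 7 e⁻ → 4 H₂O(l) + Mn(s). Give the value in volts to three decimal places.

Standard free energies of sequential steps add: ΔG°₃ = ΔG°₁ + ΔG°₂, so n₃E°₃ = n₁E°₁ + n₂E°₂.
E°₃ = (5×+1.53 + 2×-1.23) / 7 = (+5.190) / 7 = +0.741 V.

+0.741 V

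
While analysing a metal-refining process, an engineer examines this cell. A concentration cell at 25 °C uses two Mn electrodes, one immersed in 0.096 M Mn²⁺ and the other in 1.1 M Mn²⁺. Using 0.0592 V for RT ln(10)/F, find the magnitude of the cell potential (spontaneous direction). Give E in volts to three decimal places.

For a concentration cell E°cell = 0. The 1.1 M side is the cathode (reduction is favoured where [Mn²⁺] is higher).
With n = 2, E = −(0.0592/2) log([Mn²⁺]ₐₙ/[Mn²⁺]꜀ₐₜ) = −(0.0592/2) log(0.096/1.1) = −(0.0592/2)(-1.059) = +0.031 V.

+0.031 V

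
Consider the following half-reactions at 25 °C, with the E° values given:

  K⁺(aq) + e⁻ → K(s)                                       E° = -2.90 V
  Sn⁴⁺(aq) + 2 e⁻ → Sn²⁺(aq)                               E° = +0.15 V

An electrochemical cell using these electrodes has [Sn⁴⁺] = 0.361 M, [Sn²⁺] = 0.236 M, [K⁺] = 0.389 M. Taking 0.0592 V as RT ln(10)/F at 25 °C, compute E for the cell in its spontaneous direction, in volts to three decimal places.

Sn⁴⁺/Sn²⁺ is the cathode (higher E°), K⁺/K the anode: E°cell = +0.15 − (-2.90) = +3.05 V, n = 2.
Overall: Sn⁴⁺(aq) + 2 K(s) → Sn²⁺(aq) + 2 K⁺(aq)
Q = [Sn²⁺]·[K⁺]^2 / ([Sn⁴⁺]); log Q = -1.005.
E = E° − (0.0592/n) log Q = +3.05 − (0.0592/2)(-1.005) = +3.080 V.

+3.080 V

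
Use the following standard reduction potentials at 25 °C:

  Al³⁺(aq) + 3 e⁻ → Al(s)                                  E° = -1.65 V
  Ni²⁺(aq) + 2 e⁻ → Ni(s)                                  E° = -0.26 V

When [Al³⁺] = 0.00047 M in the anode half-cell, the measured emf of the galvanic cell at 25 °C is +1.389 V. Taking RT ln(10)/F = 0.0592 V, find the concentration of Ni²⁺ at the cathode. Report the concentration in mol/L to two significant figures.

Ni²⁺/Ni is the cathode, Al³⁺/Al the anode: E°cell = +1.39 V, n = 6.
Overall reaction: 3 Ni²⁺(aq) + 2 Al(s) → 3 Ni(s) + 2 Al³⁺(aq); Q = [Al³⁺]^2/[Ni²⁺]^3.
From E = E° − (0.0592/n) log Q: log Q = (E° − E)·n/0.0592 = (+1.39 − (+1.389))·6/0.0592 = 0.1014.
So 3·log[Ni²⁺] = 2·log(0.00047) − log Q = -6.6558 − (0.1014) = -6.7572; log[Ni²⁺] = -6.7572 / 3 = -2.2524; [Ni²⁺] = 10^(-2.2524) ≈ 0.0056 M.

0.0056 M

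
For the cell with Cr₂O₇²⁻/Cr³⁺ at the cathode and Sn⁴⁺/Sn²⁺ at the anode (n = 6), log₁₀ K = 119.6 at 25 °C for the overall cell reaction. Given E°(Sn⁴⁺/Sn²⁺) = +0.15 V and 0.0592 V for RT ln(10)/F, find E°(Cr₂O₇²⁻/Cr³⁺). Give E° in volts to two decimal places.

E°cell = (0.0592/n)·log K = (0.0592/6)(119.6) = +1.180 V.
Since Cr₂O₇²⁻/Cr³⁺ is the cathode and Sn⁴⁺/Sn²⁺ the anode, E°cell = E°(Cr₂O₇²⁻/Cr³⁺) − E°(Sn⁴⁺/Sn²⁺).
So E°(Cr₂O₇²⁻/Cr³⁺) = E°cell + E°(Sn⁴⁺/Sn²⁺) = +1.180 + (+0.15) = +1.33 V.

+1.33 V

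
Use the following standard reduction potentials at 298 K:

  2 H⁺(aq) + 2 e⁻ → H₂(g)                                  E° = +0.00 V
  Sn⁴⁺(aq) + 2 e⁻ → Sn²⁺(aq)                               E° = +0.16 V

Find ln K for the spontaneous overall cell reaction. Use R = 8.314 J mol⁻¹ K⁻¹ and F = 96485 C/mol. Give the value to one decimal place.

12.5

Cathode: Sn⁴⁺/Sn²⁺; anode: H⁺/H₂. E°cell = (+0.16) − (+0.00) = +0.16 V, with n = 2.
ΔG° = −nFE° = −RT ln K, so ln K = nFE°/(RT) = (2)(96485)(+0.16) / ((8.314)(298)) = 12.462.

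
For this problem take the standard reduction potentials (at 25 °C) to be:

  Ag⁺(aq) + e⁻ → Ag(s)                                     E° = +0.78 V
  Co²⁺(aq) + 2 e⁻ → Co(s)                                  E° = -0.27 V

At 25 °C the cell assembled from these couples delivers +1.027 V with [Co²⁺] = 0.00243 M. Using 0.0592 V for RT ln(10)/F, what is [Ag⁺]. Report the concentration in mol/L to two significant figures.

0.020 M

Ag⁺/Ag is the cathode, Co²⁺/Co the anode: E°cell = +1.05 V, n = 2.
Overall reaction: 2 Ag⁺(aq) + Co(s) → 2 Ag(s) + Co²⁺(aq); Q = [Co²⁺]^1/[Ag⁺]^2.
From E = E° − (0.0592/n) log Q: log Q = (E° − E)·n/0.0592 = (+1.05 − (+1.027))·2/0.0592 = 0.7770.
So 2·log[Ag⁺] = 1·log(0.00243) − log Q = -2.6144 − (0.7770) = -3.3914; log[Ag⁺] = -3.3914 / 2 = -1.6957; [Ag⁺] = 10^(-1.6957) ≈ 0.020 M.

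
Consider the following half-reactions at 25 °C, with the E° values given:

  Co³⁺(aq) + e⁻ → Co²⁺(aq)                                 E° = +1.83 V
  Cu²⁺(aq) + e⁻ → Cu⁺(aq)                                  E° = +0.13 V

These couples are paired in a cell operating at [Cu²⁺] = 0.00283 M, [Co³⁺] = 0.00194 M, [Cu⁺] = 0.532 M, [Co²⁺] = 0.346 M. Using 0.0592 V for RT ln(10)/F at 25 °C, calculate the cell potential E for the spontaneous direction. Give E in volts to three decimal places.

+1.701 V

Co³⁺/Co²⁺ is the cathode (higher E°), Cu²⁺/Cu⁺ the anode: E°cell = +1.83 − (+0.13) = +1.70 V, n = 1.
Overall: Co³⁺(aq) + Cu⁺(aq) → Co²⁺(aq) + Cu²⁺(aq)
Q = [Co²⁺]·[Cu²⁺] / ([Co³⁺]·[Cu⁺]); log Q = -0.023.
E = E° − (0.0592/n) log Q = +1.70 − (0.0592/1)(-0.023) = +1.701 V.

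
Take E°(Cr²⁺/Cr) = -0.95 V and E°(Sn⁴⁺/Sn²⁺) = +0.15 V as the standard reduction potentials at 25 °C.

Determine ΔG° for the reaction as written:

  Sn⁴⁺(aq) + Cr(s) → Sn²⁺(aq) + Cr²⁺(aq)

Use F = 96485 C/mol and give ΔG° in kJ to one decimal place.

As written, Sn⁴⁺/Sn²⁺ is reduced (cathode) and Cr²⁺/Cr is oxidised (anode), so E°cell = (+0.15) − (-0.95) = +1.10 V.
Balancing electrons gives n = 2.
ΔG° = −nFE° = −(2)(96485)(+1.10) = -212,267 J = -212.3 kJ.

-212.3 kJ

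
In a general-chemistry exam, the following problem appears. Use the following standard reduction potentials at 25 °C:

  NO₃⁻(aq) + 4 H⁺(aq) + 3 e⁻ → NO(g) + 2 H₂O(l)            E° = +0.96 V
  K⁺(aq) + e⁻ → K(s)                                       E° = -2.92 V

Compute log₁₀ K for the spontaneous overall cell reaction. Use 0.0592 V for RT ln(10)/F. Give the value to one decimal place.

Cathode: NO₃⁻/NO; anode: K⁺/K. E°cell = +3.88 V, n = 3.
log K = nE°cell / 0.0592 = (3)(+3.88) / 0.0592 = 196.6.

196.6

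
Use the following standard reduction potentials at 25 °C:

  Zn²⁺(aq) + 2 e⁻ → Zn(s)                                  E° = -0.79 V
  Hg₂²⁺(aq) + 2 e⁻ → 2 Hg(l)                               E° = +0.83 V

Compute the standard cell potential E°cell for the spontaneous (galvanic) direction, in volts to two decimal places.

The Hg₂²⁺/Hg couple has the higher reduction potential, so it is the cathode; Zn²⁺/Zn is oxidised at the anode.
E°cell = E°(cathode) − E°(anode) = (+0.83) − (-0.79) = +1.62 V.

+1.62 V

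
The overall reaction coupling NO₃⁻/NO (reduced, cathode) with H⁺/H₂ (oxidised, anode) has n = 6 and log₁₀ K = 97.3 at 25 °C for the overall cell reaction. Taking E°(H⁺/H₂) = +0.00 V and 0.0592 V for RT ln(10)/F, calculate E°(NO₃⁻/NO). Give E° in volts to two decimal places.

+0.96 V

E°cell = (0.0592/n)·log K = (0.0592/6)(97.3) = +0.960 V.
Since NO₃⁻/NO is the cathode and H⁺/H₂ the anode, E°cell = E°(NO₃⁻/NO) − E°(H⁺/H₂).
So E°(NO₃⁻/NO) = E°cell + E°(H⁺/H₂) = +0.960 + (+0.00) = +0.96 V.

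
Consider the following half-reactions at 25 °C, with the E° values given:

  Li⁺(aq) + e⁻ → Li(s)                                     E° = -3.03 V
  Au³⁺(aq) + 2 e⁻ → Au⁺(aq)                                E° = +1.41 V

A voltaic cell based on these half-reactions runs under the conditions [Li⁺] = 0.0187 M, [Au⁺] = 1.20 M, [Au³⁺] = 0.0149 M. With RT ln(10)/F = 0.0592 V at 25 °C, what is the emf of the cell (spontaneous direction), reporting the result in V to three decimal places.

Au³⁺/Au⁺ is the cathode (higher E°), Li⁺/Li the anode: E°cell = +1.41 − (-3.03) = +4.44 V, n = 2.
Overall: Au³⁺(aq) + 2 Li(s) → Au⁺(aq) + 2 Li⁺(aq)
Q = [Au⁺]·[Li⁺]^2 / ([Au³⁺]); log Q = -1.550.
E = E° − (0.0592/n) log Q = +4.44 − (0.0592/2)(-1.550) = +4.486 V.

+4.486 V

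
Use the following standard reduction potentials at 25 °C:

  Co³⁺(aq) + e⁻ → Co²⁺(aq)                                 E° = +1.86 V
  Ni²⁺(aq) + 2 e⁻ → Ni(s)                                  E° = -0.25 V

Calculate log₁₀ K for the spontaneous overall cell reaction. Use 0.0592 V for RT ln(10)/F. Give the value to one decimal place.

Cathode: Co³⁺/Co²⁺; anode: Ni²⁺/Ni. E°cell = +2.11 V, n = 2.
log K = nE°cell / 0.0592 = (2)(+2.11) / 0.0592 = 71.3.

71.3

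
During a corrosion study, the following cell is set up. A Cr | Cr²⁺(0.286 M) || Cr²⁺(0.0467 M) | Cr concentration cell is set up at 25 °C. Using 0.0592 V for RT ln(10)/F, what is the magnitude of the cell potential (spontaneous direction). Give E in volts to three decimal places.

+0.023 V

For a concentration cell E°cell = 0. The 0.286 M side is the cathode (reduction is favoured where [Cr²⁺] is higher).
With n = 2, E = −(0.0592/2) log([Cr²⁺]ₐₙ/[Cr²⁺]꜀ₐₜ) = −(0.0592/2) log(0.0467/0.286) = −(0.0592/2)(-0.787) = +0.023 V.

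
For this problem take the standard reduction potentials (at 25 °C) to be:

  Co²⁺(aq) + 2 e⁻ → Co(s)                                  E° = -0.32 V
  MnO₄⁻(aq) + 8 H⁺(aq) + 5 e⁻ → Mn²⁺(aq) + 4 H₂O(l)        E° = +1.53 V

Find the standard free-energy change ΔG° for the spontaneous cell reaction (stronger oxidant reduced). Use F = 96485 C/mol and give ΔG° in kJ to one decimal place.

-1785.0 kJ

MnO₄⁻/Mn²⁺ (E° = +1.53 V) is the cathode; Co²⁺/Co (E° = -0.32 V) is the anode, so E°cell = +1.85 V.
Balancing electrons gives n = 10 (lcm of 5 and 2).
ΔG° = −nFE° = −(10)(96485)(+1.85) = -1,784,972 J = -1785.0 kJ.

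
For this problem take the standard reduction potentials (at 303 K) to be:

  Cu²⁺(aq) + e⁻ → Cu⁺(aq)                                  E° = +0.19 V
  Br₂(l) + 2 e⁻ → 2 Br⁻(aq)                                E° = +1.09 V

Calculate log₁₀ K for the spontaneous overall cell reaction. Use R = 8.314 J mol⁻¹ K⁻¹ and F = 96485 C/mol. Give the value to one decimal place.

Cathode: Br₂/Br⁻; anode: Cu²⁺/Cu⁺. E°cell = (+1.09) − (+0.19) = +0.90 V, with n = 2.
ΔG° = −nFE° = −RT ln K, so ln K = nFE°/(RT) = (2)(96485)(+0.90) / ((8.314)(303)) = 68.941.
log₁₀ K = 68.941 / ln 10 = 29.9.

29.9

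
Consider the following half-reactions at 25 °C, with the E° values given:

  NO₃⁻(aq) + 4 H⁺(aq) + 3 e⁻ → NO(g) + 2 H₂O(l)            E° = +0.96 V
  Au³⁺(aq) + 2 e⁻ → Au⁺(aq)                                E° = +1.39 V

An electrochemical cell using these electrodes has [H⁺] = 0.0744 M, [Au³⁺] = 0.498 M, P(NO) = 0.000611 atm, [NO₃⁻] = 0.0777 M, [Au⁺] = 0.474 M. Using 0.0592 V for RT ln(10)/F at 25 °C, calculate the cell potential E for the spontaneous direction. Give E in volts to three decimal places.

+0.478 V

Au³⁺/Au⁺ is the cathode (higher E°), NO₃⁻/NO the anode: E°cell = +1.39 − (+0.96) = +0.43 V, n = 6.
Overall: 3 Au³⁺(aq) + 2 NO(g) + 4 H₂O(l) → 3 Au⁺(aq) + 2 NO₃⁻(aq) + 8 H⁺(aq)
Q = [Au⁺]^3·[NO₃⁻]^2·[H⁺]^8 / ([Au³⁺]^3·P(NO)^2); log Q = -4.883.
E = E° − (0.0592/n) log Q = +0.43 − (0.0592/6)(-4.883) = +0.478 V.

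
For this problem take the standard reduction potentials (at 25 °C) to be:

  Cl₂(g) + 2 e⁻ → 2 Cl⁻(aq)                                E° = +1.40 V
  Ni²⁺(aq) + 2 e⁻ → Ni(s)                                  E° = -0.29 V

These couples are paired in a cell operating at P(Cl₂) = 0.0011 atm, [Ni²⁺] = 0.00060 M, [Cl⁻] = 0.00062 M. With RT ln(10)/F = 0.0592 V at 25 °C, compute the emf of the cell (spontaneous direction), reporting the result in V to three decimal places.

+1.888 V

Cl₂/Cl⁻ is the cathode (higher E°), Ni²⁺/Ni the anode: E°cell = +1.40 − (-0.29) = +1.69 V, n = 2.
Overall: Cl₂(g) + Ni(s) → 2 Cl⁻(aq) + Ni²⁺(aq)
Q = [Cl⁻]^2·[Ni²⁺] / (P(Cl₂)); log Q = -6.678.
E = E° − (0.0592/n) log Q = +1.69 − (0.0592/2)(-6.678) = +1.888 V.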